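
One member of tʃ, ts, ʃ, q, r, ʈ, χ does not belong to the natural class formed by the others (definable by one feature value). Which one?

r

The remaining segments after removing /r/ share [−voice]; /r/ (alveolar trill) is [+voice]. For every other candidate removal, the leftover set fails to share any single feature value that the removed segment lacks.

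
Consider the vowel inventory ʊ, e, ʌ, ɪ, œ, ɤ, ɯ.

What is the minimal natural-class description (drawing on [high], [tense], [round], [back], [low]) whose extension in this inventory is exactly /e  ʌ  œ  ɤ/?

[-high]

/e, ʌ, œ, ɤ/ are exactly the [-high] segments in the inventory, so a single feature suffices.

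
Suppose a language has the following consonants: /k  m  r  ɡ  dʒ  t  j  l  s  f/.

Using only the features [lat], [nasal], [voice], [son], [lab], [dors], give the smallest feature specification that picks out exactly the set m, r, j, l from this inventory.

[+son]

The target set is precisely the extension of [+sonorant] in this inventory.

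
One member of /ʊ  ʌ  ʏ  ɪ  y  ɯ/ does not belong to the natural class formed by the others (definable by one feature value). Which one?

The remaining segments after removing /ʌ/ share [+high]; /ʌ/ (mid back unrounded lax vowel) is [-high]. For every other candidate removal, the leftover set fails to share any single feature value that the removed segment lacks.

ʌ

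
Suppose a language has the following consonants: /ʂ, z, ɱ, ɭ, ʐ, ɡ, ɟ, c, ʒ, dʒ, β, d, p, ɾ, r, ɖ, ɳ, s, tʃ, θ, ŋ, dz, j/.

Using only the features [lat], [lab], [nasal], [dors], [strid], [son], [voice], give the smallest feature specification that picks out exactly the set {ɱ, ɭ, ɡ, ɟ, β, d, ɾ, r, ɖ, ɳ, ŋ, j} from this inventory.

[+voice, −strid]

/ɱ, ɭ, ɡ, ɟ, β, d, ɾ, r, ɖ, ɳ, ŋ, j/ are all [+voice], [−strident], and no other segment in the inventory matches both values. Dropping any one of them over-generates: [−strident] alone would also admit /c, p, θ/; [+voice] alone would also admit /z, ʐ, ʒ, dʒ, …/. No other single listed feature picks out exactly this set either, so fewer than two features will not do.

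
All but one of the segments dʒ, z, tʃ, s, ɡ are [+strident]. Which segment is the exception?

Every segment except /ɡ/ is [+strident]. /ɡ/ (voiced velar stop) is [−strident], so it is the exception.

ɡ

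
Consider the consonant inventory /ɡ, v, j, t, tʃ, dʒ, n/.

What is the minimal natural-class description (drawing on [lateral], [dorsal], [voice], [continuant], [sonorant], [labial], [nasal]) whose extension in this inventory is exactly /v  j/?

[+continuant]

Every target segment is [+continuant] and no other inventory member is, so one feature is enough.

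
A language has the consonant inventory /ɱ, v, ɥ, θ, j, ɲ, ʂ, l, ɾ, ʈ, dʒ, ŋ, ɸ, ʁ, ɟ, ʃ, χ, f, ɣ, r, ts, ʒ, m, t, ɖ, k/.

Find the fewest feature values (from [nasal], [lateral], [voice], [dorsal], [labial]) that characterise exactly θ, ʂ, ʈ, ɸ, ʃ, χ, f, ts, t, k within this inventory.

[−voice]

The target set is precisely the extension of [−voice] in this inventory.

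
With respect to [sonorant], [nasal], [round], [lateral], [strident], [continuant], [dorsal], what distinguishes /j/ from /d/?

/j/ is the palatal glide and /d/ is the voiced alveolar stop. Both are [-nasal], [-round], [-lateral], [-strident]. /j/ is [+sonorant] while /d/ is [-sonorant]; /j/ is [+continuant] while /d/ is [-continuant]; /j/ is [+dorsal] while /d/ is [-dorsal], so the distinguishing features are [sonorant], [continuant], [dorsal].

[sonorant], [continuant], [dorsal]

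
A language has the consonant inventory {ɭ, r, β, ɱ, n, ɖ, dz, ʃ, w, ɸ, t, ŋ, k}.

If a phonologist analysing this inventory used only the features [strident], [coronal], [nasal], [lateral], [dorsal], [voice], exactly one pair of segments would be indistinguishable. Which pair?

/ɖ/ (voiced retroflex stop) and /r/ (alveolar trill) are both [−strident], [+coronal], [−nasal], [−lateral], [−dorsal], [+voice], so none of the listed features separates them. (They do differ in [sonorant], [continuant] and [anterior], which are not among the given features.) Every other pair in the inventory differs on at least one listed feature.

ɖ, r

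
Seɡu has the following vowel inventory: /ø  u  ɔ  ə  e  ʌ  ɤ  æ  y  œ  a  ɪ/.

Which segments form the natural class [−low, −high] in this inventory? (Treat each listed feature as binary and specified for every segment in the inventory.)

Eliminate segments failing any feature: /u, y, ɪ/ are [+high]; /æ, a/ are [+low]. The remaining /ø, ɔ, ə, e, ʌ, ɤ, œ/ satisfy [−low], [−high].

ø, ɔ, ə, e, ʌ, ɤ, œ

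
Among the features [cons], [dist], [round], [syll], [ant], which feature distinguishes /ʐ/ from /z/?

The two segments share [+consonantal], [−distributed], [−round], [−syllabic]. The only feature from the list on which they differ: /ʐ/ is [−anterior] while /z/ is [+anterior].

[anterior]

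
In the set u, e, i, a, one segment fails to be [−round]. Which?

u

Every segment except /u/ is [−round]. /u/ (high back rounded tense vowel) is [+round], so it is the exception.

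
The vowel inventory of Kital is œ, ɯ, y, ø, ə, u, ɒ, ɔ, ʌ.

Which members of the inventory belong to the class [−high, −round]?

ə, ʌ

Eliminate segments failing any feature: /œ, ø, ɒ, ɔ/ are [+round]; /ɯ, y, u/ are [+high]. The remaining /ə, ʌ/ satisfy [−high], [−round].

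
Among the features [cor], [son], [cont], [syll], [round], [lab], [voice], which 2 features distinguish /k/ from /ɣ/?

The two segments share [−coronal], [−sonorant], [−syllabic], [−round], [−labial]. The only features from the list on which they differ: /k/ is [−voice] while /ɣ/ is [+voice]; /k/ is [−continuant] while /ɣ/ is [+continuant].

[voice], [continuant]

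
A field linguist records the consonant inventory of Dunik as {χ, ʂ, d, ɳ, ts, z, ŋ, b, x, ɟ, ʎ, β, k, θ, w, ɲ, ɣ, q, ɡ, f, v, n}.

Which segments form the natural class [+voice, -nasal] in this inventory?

d, z, b, ɟ, ʎ, β, w, ɣ, ɡ, v

Eliminate segments failing any feature: /χ, ʂ, ts, x, k, θ, q, f/ are [-voice]; /ɳ, ŋ, ɲ, n/ are [+nasal]. The remaining /d, z, b, ɟ, ʎ, β, w, ɣ, ɡ, v/ satisfy [+voice], [-nasal].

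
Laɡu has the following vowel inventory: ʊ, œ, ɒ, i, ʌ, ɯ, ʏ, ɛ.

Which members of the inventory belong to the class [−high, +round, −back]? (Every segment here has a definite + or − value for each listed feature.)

The [−high] segments are /œ, ɒ, ʌ, ɛ/.
Intersecting with [+round] gives /œ, ɒ/.
Of those, [−back] leaves /œ/.

œ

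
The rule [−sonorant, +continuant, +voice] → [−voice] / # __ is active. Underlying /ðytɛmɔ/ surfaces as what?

/ð/ satisfies [−sonorant, +continuant, +voice] and sits in # __. The [−voice] counterpart of the voiced dental fricative is /θ/. Other segments in /ðytɛmɔ/ either fail the structural description or are not in the environment, so the surface form is [θytɛmɔ].

[θytɛmɔ]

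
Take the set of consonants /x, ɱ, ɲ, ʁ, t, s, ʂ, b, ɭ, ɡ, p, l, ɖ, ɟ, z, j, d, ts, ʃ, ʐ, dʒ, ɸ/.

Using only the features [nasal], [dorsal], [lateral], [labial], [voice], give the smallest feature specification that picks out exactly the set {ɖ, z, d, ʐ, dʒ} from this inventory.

[+voice, -lateral, -labial, -dorsal]

/ɖ, z, d, ʐ, dʒ/ are all [+voice], [-lateral], [-labial], [-dorsal], and no other segment in the inventory matches all four values. Dropping any one of them over-generates: [-lateral, -labial, -dorsal] alone would also admit /t, s, ʂ, ts, …/; [+voice, -labial, -dorsal] alone would also admit /ɭ, l/; [+voice, -lateral, -dorsal] alone would also admit /ɱ, b/; [+voice, -lateral, -labial] alone would also admit /ɲ, ʁ, ɡ, ɟ, …/. No other combination of three listed features picks out exactly this set either, so fewer than four features will not do.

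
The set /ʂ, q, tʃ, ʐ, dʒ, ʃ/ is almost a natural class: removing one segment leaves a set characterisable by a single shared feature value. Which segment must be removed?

q

[strident] (equivalently [coronal], [dorsal]) groups all but one: /ʃ, ʂ, ʐ, tʃ, dʒ/ share [+strident] while /q/ (voiceless uvular stop) alone is [−strident]. Removing any other segment would not leave a single-feature class that excludes it.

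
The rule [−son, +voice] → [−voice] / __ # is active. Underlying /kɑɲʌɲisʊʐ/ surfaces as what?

Only the final segment /ʐ/ is both word-final and matches the structural description. It is a voiced retroflex fricative, so [−son, +voice] holds; changing it to [−voice] with all other features held fixed yields /ʂ/ (voiceless retroflex fricative). No other segment meets both the structural description and the environment, so the output is [kɑɲʌɲisʊʂ].

[kɑɲʌɲisʊʂ]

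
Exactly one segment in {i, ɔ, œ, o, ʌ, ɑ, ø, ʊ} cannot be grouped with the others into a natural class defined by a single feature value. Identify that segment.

ɑ

The remaining segments after removing /ɑ/ share [−low]; /ɑ/ (low back unrounded vowel) is [+low]. For every other candidate removal, the leftover set fails to share any single feature value that the removed segment lacks.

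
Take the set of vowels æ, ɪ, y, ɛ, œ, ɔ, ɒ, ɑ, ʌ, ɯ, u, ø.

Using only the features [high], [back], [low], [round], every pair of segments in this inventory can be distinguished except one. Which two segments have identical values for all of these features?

/ø/ (mid front rounded tense vowel) and /œ/ (mid front rounded lax vowel) are both [−high], [−back], [−low], [+round], so none of the listed features separates them. (They do differ in [tense], which is not among the given features.) Every other pair in the inventory differs on at least one listed feature.

ø, œ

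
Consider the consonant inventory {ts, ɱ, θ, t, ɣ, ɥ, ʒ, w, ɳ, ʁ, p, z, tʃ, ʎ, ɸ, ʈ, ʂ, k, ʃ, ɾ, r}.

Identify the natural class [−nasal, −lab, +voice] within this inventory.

ɣ, ʒ, ʁ, z, ʎ, ɾ, r

Eliminate segments failing any feature: /ts, θ, t, tʃ, ʈ, ʂ, k, ʃ/ are [−voice]; /ɱ, ɳ/ are [+nasal]; /ɥ, w, p, ɸ/ are [+labial]. The remaining /ɣ, ʒ, ʁ, z, ʎ, ɾ, r/ satisfy [−nasal], [−labial], [+voice].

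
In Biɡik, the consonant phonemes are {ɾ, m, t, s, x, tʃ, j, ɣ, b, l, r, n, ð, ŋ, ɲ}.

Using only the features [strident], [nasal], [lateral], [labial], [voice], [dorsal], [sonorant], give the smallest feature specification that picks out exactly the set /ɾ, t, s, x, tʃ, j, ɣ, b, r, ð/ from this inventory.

The class [−nasal], [−lateral] has exactly /ɾ, t, s, x, tʃ, j, ɣ, b, r, ð/ as its extension in this inventory. No smaller conjunction from the listed features achieves this: [−lateral] alone would also admit /m, n, ŋ, ɲ/; [−nasal] alone would also admit /l/; and checking the remaining single features turns up none with this extension.

[−nasal, −lateral]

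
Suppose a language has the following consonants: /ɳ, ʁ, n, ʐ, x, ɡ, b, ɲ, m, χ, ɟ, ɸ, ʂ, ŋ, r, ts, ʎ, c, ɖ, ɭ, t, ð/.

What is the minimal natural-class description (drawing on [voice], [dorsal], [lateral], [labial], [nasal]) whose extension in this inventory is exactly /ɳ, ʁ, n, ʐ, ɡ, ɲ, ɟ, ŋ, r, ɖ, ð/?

Every target segment is [+voice], [−lateral], [−labial]; each remaining inventory member fails at least one of these. Each conjunct is needed — [−lateral, −labial] alone would also admit /x, χ, ʂ, ts, …/; [+voice, −labial] alone would also admit /ʎ, ɭ/; [+voice, −lateral] alone would also admit /b, m/ — and no other combination of two listed features has exactly this extension, so three is the minimum.

[+voice, −lateral, −labial]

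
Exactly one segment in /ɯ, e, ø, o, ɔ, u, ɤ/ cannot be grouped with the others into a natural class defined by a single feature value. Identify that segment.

ɔ

[tense] groups all but one: /e, ɤ, o, ø, u, ɯ/ share [+tense] while /ɔ/ (mid back rounded lax vowel) alone is [-tense]. Removing any other segment would not leave a single-feature class that excludes it.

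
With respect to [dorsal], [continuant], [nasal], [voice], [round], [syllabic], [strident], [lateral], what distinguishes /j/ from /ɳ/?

[nasal], [continuant], [dorsal]

/j/ is the palatal glide and /ɳ/ is the retroflex nasal. Both are [+voice], [−round], [−syllabic], [−strident], [−lateral]. /j/ is [−nasal] while /ɳ/ is [+nasal]; /j/ is [+continuant] while /ɳ/ is [−continuant]; /j/ is [+dorsal] while /ɳ/ is [−dorsal], so the distinguishing features are [nasal], [continuant], [dorsal].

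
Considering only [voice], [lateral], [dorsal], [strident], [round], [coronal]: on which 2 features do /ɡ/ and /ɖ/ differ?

[coronal], [dorsal]

/ɡ/ (voiced velar stop) and /ɖ/ (voiced retroflex stop) agree on [+voice], [−lateral], [−strident], [−round]. They differ on [coronal] (/ɡ/ [−], /ɖ/ [+]), [dorsal] (/ɡ/ [+], /ɖ/ [−]).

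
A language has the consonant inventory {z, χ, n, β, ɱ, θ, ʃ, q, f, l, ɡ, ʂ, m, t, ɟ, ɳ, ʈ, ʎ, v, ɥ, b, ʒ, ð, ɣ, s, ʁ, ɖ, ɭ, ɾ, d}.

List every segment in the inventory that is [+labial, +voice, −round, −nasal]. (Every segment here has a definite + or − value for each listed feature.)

β, v, b

Eliminate segments failing any feature: /z, χ, n, θ, ʃ, q, l, ɡ, ʂ, t, ɟ, ɳ, ʈ, ʎ, ʒ, ð, ɣ, s, ʁ, ɖ, ɭ, ɾ, d/ are [−labial]; /ɱ, m/ are [+nasal]; /f/ is [−voice]; /ɥ/ is [+round]. The remaining /β, v, b/ satisfy [+labial], [+voice], [−round], [−nasal].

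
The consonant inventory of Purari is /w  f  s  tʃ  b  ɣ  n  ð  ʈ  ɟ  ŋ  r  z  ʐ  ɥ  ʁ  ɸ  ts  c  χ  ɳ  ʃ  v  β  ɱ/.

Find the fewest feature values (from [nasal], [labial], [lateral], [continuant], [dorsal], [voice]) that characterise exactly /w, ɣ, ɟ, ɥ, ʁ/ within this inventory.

Every target segment is [+voice], [−nasal], [+dorsal]; each remaining inventory member fails at least one of these. Each conjunct is needed — [−nasal, +dorsal] alone would also admit /c, χ/; [+voice, +dorsal] alone would also admit /ŋ/; [+voice, −nasal] alone would also admit /b, ð, r, z, …/ — and no other combination of two listed features has exactly this extension, so three is the minimum.

[+voice, −nasal, +dorsal]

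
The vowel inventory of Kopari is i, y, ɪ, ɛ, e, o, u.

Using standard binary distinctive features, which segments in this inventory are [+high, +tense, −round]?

i

Eliminate segments failing any feature: /y, u/ are [+round]; /ɪ/ is [−tense]; /ɛ, e, o/ are [−high]. The remaining /i/ satisfy [+high], [+tense], [−round].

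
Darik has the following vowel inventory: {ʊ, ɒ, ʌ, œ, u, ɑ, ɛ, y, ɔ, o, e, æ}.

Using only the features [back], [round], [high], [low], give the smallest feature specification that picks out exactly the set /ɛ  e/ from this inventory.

/ɛ, e/ are all [-low], [-back], [-round], and no other segment in the inventory matches all three values. Dropping any one of them over-generates: [-back, -round] alone would also admit /æ/; [-low, -round] alone would also admit /ʌ/; [-low, -back] alone would also admit /œ, y/. No other combination of two listed features picks out exactly this set either, so fewer than three features will not do.

[-low, -back, -round]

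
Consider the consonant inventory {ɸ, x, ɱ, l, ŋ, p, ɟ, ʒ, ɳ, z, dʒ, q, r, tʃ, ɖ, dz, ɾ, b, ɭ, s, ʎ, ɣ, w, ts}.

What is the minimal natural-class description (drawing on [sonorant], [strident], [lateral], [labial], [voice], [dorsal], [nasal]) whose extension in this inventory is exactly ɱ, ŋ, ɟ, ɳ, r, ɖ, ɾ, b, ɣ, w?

The class [+voice], [−strident], [−lateral] has exactly /ɱ, ŋ, ɟ, ɳ, r, ɖ, ɾ, b, ɣ, w/ as its extension in this inventory. No smaller conjunction from the listed features achieves this: [−strident, −lateral] alone would also admit /ɸ, x, p, q/; [+voice, −lateral] alone would also admit /ʒ, z, dʒ, dz/; [+voice, −strident] alone would also admit /l, ɭ, ʎ/; and checking the remaining two-feature bundles turns up none with this extension.

[+voice, −strident, −lateral]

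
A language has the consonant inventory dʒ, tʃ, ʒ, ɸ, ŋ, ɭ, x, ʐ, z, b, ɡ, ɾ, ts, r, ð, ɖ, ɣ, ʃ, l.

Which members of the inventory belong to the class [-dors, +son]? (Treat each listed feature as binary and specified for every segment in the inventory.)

ɭ, ɾ, r, l

Checking each segment against [-dorsal], [+sonorant]: /ɭ/ (retroflex lateral approximant), /ɾ/ (alveolar tap), /r/ (alveolar trill), /l/ (alveolar lateral approximant) satisfy every feature; every other segment in the inventory fails at least one.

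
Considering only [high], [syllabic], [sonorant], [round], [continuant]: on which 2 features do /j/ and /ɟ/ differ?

[sonorant], [continuant]

/j/ is the palatal glide and /ɟ/ is the voiced palatal stop. Both are [+high], [-syllabic], [-round]. /j/ is [+sonorant] while /ɟ/ is [-sonorant]; /j/ is [+continuant] while /ɟ/ is [-continuant], so the distinguishing features are [sonorant], [continuant].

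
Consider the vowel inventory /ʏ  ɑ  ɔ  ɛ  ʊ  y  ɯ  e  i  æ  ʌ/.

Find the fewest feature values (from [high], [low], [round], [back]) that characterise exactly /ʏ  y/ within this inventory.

[−back, +round]

The class [−back], [+round] has exactly /ʏ, y/ as its extension in this inventory. No smaller conjunction from the listed features achieves this: [+round] alone would also admit /ɔ, ʊ/; [−back] alone would also admit /ɛ, e, i, æ/; and checking the remaining single features turns up none with this extension.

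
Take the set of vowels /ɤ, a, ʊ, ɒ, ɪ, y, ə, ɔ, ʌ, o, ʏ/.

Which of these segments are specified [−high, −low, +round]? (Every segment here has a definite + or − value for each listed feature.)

ɔ, o

Among the inventory, the [−high] segments are /ɤ, a, ɒ, ə, ɔ, ʌ, o/.
Within that set, [−low] gives /ɤ, ə, ɔ, ʌ, o/.
Then [+round] leaves /ɔ, o/.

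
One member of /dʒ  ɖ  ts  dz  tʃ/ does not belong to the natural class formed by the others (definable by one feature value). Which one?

ɖ

The remaining segments after removing /ɖ/ share [+delayed release]; /ɖ/ (voiced retroflex stop) is [−delayed release]. For every other candidate removal, the leftover set fails to share any single feature value that the removed segment lacks.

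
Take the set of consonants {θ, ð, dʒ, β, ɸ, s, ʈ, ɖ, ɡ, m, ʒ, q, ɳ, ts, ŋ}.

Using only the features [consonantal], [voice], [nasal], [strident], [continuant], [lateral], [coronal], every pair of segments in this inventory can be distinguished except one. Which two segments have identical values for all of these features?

ŋ, m

/ŋ/ (velar nasal) and /m/ (bilabial nasal) are both [+consonantal], [+voice], [+nasal], [-strident], [-continuant], [-lateral], [-coronal], so none of the listed features separates them. (They do differ in [labial] and [dorsal], which are not among the given features.) Every other pair in the inventory differs on at least one listed feature.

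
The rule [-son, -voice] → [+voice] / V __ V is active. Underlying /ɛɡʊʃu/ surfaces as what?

The only segment in the rule's environment that also matches [-son, -voice] is /ʃ/. Applying [+voice] turns the voiceless postalveolar fricative into /ʒ/ (voiced postalveolar fricative), giving [ɛɡʊʒu].

[ɛɡʊʒu]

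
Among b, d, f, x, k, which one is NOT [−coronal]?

d

Every segment except /d/ is [−coronal]. /d/ (voiced alveolar stop) is [+coronal], so it is the exception.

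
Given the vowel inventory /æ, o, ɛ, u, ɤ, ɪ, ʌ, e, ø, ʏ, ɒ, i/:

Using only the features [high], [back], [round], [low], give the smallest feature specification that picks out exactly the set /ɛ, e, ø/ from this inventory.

[−high, −low, −back]

Every target segment is [−high], [−low], [−back]; each remaining inventory member fails at least one of these. Each conjunct is needed — [−low, −back] alone would also admit /ɪ, ʏ, i/; [−high, −back] alone would also admit /æ/; [−high, −low] alone would also admit /o, ɤ, ʌ/ — and no other combination of two listed features has exactly this extension, so three is the minimum.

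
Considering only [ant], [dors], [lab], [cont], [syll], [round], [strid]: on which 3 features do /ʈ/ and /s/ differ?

/ʈ/ (voiceless retroflex stop) and /s/ (voiceless alveolar fricative) agree on [-dorsal], [-labial], [-syllabic], [-round]. They differ on [continuant] (/ʈ/ [-], /s/ [+]), [strident] (/ʈ/ [-], /s/ [+]), [anterior] (/ʈ/ [-], /s/ [+]).

[continuant], [strident], [anterior]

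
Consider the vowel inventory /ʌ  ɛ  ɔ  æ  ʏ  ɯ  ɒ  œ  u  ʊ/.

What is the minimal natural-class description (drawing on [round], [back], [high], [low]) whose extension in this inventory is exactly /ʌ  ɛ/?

/ʌ, ɛ/ are all [−high], [−low], [−round], and no other segment in the inventory matches all three values. Dropping any one of them over-generates: [−low, −round] alone would also admit /ɯ/; [−high, −round] alone would also admit /æ/; [−high, −low] alone would also admit /ɔ, œ/. No other combination of two listed features picks out exactly this set either, so fewer than three features will not do.

[−high, −low, −round]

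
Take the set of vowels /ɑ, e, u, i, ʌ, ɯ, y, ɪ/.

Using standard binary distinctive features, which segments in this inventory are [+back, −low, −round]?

ʌ, ɯ

Checking each segment against [+back], [−low], [−round]: /ʌ/ (mid back unrounded lax vowel), /ɯ/ (high back unrounded vowel) satisfy every feature; every other segment in the inventory fails at least one.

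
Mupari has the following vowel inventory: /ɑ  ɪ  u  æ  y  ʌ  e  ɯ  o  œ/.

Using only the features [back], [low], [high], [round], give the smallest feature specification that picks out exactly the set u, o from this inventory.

[+back, +round]

/u, o/ are all [+back], [+round], and no other segment in the inventory matches both values. Dropping any one of them over-generates: [+round] alone would also admit /y, œ/; [+back] alone would also admit /ɑ, ʌ, ɯ/. No other single listed feature picks out exactly this set either, so fewer than two features will not do.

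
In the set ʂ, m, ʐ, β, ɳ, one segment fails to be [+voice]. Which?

Every segment except /ʂ/ is [+voice]. /ʂ/ (voiceless retroflex fricative) is [−voice], so it is the exception.

ʂ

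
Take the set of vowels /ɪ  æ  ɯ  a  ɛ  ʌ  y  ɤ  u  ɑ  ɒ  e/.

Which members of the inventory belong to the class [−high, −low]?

ɛ, ʌ, ɤ, e

Eliminate segments failing any feature: /ɪ, ɯ, y, u/ are [+high]; /æ, a, ɑ, ɒ/ are [+low]. The remaining /ɛ, ʌ, ɤ, e/ satisfy [−high], [−low].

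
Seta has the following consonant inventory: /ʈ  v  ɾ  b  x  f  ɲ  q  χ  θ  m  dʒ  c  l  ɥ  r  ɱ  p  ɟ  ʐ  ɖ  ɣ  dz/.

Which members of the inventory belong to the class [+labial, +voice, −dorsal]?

Among the inventory, the [+labial] segments are /v, b, f, m, ɥ, ɱ, p/.
Of those, [+voice] gives /v, b, m, ɥ, ɱ/.
Of those, [−dorsal] leaves /v, b, m, ɱ/.

v, b, m, ɱ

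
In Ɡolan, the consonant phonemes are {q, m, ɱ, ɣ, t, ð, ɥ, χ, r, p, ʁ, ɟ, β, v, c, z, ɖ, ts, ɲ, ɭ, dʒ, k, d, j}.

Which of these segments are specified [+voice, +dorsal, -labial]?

ɣ, ʁ, ɟ, ɲ, j

Checking each segment against [+voice], [+dorsal], [-labial]: /ɣ/ (voiced velar fricative), /ʁ/ (voiced uvular fricative), /ɟ/ (voiced palatal stop), /ɲ/ (palatal nasal), /j/ (palatal glide) satisfy every feature; every other segment in the inventory fails at least one.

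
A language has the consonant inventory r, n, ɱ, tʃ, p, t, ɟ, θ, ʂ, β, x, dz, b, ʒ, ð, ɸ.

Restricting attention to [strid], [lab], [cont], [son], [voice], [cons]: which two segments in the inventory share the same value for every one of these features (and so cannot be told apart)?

/θ/ (voiceless dental fricative) and /x/ (voiceless velar fricative) are both [−strident], [−labial], [+continuant], [−sonorant], [−voice], [+consonantal], so none of the listed features separates them. (They do differ in [coronal] and [dorsal], which are not among the given features.) Every other pair in the inventory differs on at least one listed feature.

θ, x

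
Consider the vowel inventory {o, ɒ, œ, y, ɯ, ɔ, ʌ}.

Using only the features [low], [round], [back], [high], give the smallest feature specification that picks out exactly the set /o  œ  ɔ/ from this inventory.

Every target segment is [−high], [−low], [+round]; each remaining inventory member fails at least one of these. Each conjunct is needed — [−low, +round] alone would also admit /y/; [−high, +round] alone would also admit /ɒ/; [−high, −low] alone would also admit /ʌ/ — and no other combination of two listed features has exactly this extension, so three is the minimum.

[−high, −low, +round]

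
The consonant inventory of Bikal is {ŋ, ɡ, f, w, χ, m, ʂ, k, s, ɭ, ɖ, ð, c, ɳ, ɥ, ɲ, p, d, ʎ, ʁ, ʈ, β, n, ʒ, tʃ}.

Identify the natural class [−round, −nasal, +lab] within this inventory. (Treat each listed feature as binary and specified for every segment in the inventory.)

f, p, β

Eliminate segments failing any feature: /ŋ, m, ɳ, ɲ, n/ are [+nasal]; /ɡ, χ, ʂ, k, s, ɭ, ɖ, ð, c, d, ʎ, ʁ, ʈ, ʒ, tʃ/ are [−labial]; /w, ɥ/ are [+round]. The remaining /f, p, β/ satisfy [−round], [−nasal], [+labial].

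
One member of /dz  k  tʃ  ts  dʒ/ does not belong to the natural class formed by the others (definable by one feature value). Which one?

/dz, dʒ, ts, tʃ/ are all [+delayed release], but /k/ (voiceless velar stop) is [−delayed release]. No other single segment can be removed to leave a set sharing one feature value that the removed segment lacks, so /k/ is the odd one out.

k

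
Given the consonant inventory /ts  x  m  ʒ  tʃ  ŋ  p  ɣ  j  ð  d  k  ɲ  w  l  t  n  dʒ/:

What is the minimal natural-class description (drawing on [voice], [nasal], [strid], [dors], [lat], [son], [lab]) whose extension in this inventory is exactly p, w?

The class [−nasal], [+labial] has exactly /p, w/ as its extension in this inventory. No smaller conjunction from the listed features achieves this: [+labial] alone would also admit /m/; [−nasal] alone would also admit /ts, x, ʒ, tʃ, …/; and checking the remaining single features turns up none with this extension.

[−nasal, +lab]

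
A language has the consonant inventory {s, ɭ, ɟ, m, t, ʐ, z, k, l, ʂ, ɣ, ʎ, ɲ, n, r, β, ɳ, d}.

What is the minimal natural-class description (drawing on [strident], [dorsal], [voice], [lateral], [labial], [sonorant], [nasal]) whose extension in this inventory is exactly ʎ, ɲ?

/ʎ, ɲ/ are all [+sonorant], [+dorsal], and no other segment in the inventory matches both values. Dropping any one of them over-generates: [+dorsal] alone would also admit /ɟ, k, ɣ/; [+sonorant] alone would also admit /ɭ, m, l, n, …/. No other single listed feature picks out exactly this set either, so fewer than two features will not do.

[+sonorant, +dorsal]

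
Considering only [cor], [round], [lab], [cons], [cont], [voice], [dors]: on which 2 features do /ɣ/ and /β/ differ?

The two segments share [-coronal], [-round], [+consonantal], [+continuant], [+voice]. The only features from the list on which they differ: /ɣ/ is [-labial] while /β/ is [+labial]; /ɣ/ is [+dorsal] while /β/ is [-dorsal].

[labial], [dorsal]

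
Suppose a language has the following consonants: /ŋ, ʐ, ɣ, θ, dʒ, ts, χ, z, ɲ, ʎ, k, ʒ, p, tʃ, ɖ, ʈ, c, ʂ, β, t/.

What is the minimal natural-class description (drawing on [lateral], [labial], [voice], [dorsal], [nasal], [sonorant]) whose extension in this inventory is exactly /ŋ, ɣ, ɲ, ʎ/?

/ŋ, ɣ, ɲ, ʎ/ are all [+voice], [+dorsal], and no other segment in the inventory matches both values. Dropping any one of them over-generates: [+dorsal] alone would also admit /χ, k, c/; [+voice] alone would also admit /ʐ, dʒ, z, ʒ, …/. No other single listed feature picks out exactly this set either, so fewer than two features will not do.

[+voice, +dorsal]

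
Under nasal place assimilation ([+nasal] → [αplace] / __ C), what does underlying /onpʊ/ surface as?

[ompʊ]

In /onpʊ/, the nasal /n/ precedes /p/, which is [+labial]. The nasal assimilates in place, becoming the [+labial] nasal /m/. The surface form is [ompʊ].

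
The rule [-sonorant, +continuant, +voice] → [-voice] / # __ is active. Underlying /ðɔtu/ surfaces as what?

[θɔtu]

Only the initial segment /ð/ is both word-initial and matches the structural description. It is a voiced dental fricative, so [-sonorant, +continuant, +voice] holds; changing it to [-voice] with all other features held fixed yields /θ/ (voiceless dental fricative). No other segment meets both the structural description and the environment, so the output is [θɔtu].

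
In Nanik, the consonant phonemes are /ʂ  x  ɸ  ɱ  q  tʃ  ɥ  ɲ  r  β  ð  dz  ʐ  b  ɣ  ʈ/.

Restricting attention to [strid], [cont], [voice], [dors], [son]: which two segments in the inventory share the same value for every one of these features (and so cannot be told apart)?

Both /β/ and /ð/ are [-strident], [+continuant], [+voice], [-dorsal], [-sonorant]. Since the list omits [labial] and [coronal] — which do distinguish the voiced bilabial fricative from the voiced dental fricative — this pair collapses; all other pairs remain distinct.

β, ð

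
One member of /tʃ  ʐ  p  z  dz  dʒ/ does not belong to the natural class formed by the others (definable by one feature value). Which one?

[strident] (equivalently [labial], [coronal]) groups all but one: /tʃ, ʐ, dz, dʒ, z/ share [+strident] while /p/ (voiceless bilabial stop) alone is [−strident]. Removing any other segment would not leave a single-feature class that excludes it.

p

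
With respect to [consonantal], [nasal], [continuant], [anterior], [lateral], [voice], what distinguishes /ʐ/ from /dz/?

/ʐ/ (voiced retroflex fricative) and /dz/ (voiced alveolar affricate) agree on [+consonantal], [−nasal], [−lateral], [+voice]. They differ on [continuant] (/ʐ/ [+], /dz/ [−]), [anterior] (/ʐ/ [−], /dz/ [+]).

[continuant], [anterior]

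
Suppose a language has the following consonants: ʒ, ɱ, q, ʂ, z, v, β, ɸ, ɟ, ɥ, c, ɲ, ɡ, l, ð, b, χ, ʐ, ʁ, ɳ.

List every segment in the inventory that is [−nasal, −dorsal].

First, the [−nasal] segments are /ʒ, q, ʂ, z, v, β, ɸ, ɟ, ɥ, c, ɡ, l, ð, b, χ, ʐ, ʁ/.
Among these, [−dorsal] leaves /ʒ, ʂ, z, v, β, ɸ, l, ð, b, ʐ/.

ʒ, ʂ, z, v, β, ɸ, l, ð, b, ʐ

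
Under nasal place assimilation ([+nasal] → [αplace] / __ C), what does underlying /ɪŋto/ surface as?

/ŋ/ sits before the [+coronal] consonant /t/, so it takes on [+coronal] and surfaces as /n/. The rest of the form is unaffected: [ɪnto].

[ɪnto]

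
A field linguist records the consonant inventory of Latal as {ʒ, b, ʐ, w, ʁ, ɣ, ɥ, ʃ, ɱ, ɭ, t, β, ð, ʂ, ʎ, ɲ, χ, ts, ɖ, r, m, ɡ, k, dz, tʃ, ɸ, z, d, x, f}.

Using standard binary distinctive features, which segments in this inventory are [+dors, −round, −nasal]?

Among the inventory, the [+dorsal] segments are /w, ʁ, ɣ, ɥ, ʎ, ɲ, χ, ɡ, k, x/.
Of those, [−round] gives /ʁ, ɣ, ʎ, ɲ, χ, ɡ, k, x/.
Then [−nasal] leaves /ʁ, ɣ, ʎ, χ, ɡ, k, x/.

ʁ, ɣ, ʎ, χ, ɡ, k, x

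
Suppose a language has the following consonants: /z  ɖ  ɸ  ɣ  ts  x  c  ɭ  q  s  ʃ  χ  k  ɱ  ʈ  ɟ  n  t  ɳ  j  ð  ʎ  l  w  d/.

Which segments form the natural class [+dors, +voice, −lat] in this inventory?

The [+dorsal] segments are /ɣ, x, c, q, χ, k, ɟ, j, ʎ, w/.
Of those, [+voice] gives /ɣ, ɟ, j, ʎ, w/.
Intersecting with [−lateral] leaves /ɣ, ɟ, j, w/.

ɣ, ɟ, j, w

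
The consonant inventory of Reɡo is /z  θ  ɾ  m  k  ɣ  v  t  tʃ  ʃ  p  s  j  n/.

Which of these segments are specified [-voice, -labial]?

The [-voice] segments are /θ, k, t, tʃ, ʃ, p, s/.
Among these, [-labial] leaves /θ, k, t, tʃ, ʃ, s/.

θ, k, t, tʃ, ʃ, s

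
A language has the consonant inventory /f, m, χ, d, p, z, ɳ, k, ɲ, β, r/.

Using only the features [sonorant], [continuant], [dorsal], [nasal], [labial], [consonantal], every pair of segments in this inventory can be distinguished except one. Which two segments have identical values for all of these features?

f, β

Both /f/ and /β/ are [−sonorant], [+continuant], [−dorsal], [−nasal], [+labial], [+consonantal]. Since the list omits [voice] — which does distinguish the voiceless labiodental fricative from the voiced bilabial fricative — this pair collapses; all other pairs remain distinct.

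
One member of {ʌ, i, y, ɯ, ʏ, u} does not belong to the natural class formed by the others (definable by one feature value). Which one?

[high] groups all but one: /i, y, ʏ, ɯ, u/ share [+high] while /ʌ/ (mid back unrounded lax vowel) alone is [-high]. Removing any other segment would not leave a single-feature class that excludes it.

ʌ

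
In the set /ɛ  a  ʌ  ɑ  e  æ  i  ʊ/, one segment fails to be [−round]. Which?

/ʊ/ is the high back rounded lax vowel, which is [+round]; the rest — /e, i, ɑ, ʌ, ɛ, æ, a/ — are [−round].

ʊ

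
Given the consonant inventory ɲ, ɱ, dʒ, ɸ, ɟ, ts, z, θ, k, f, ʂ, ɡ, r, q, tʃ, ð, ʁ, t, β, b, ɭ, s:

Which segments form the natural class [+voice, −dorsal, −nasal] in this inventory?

Checking each segment against [+voice], [−dorsal], [−nasal]: /dʒ/ (voiced postalveolar affricate), /z/ (voiced alveolar fricative), /r/ (alveolar trill), /ð/ (voiced dental fricative), /β/ (voiced bilabial fricative), /b/ (voiced bilabial stop), among others, satisfy every feature; every other segment in the inventory fails at least one.

dʒ, z, r, ð, β, b, ɭ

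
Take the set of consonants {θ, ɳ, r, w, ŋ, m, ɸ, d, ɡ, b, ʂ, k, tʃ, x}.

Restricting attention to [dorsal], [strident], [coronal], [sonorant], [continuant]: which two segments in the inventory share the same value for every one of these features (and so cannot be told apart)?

/ɡ/ (voiced velar stop) and /k/ (voiceless velar stop) are both [+dorsal], [−strident], [−coronal], [−sonorant], [−continuant], so none of the listed features separates them. (They do differ in [voice], which is not among the given features.) Every other pair in the inventory differs on at least one listed feature.

ɡ, k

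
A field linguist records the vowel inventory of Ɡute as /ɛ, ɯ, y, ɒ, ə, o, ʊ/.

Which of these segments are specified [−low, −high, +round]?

o

Among the inventory, the [−low] segments are /ɛ, ɯ, y, ə, o, ʊ/.
Intersecting with [−high] gives /ɛ, ə, o/.
Intersecting with [+round] leaves /o/.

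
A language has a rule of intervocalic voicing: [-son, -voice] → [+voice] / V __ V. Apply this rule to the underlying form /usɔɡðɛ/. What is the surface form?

Only /s/ occurs between two vowels (/u/ __ /ɔ/) and matches the structural description. It is a voiceless alveolar fricative, so [-son, -voice] holds; changing it to [+voice] with all other features held fixed yields /z/ (voiced alveolar fricative). No other segment meets both the structural description and the environment, so the output is [uzɔɡðɛ].

[uzɔɡðɛ]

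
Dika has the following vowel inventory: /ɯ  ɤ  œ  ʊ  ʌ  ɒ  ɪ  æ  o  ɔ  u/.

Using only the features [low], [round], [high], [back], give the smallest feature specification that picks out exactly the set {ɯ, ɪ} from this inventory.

/ɯ, ɪ/ are all [+high], [−round], and no other segment in the inventory matches both values. Dropping any one of them over-generates: [−round] alone would also admit /ɤ, ʌ, æ/; [+high] alone would also admit /ʊ, u/. No other single listed feature picks out exactly this set either, so fewer than two features will not do.

[+high, −round]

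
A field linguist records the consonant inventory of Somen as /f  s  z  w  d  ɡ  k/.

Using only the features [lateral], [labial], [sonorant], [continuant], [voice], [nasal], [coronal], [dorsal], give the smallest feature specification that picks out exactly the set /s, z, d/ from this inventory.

[+coronal]

Every target segment is [+coronal] and no other inventory member is, so one feature is enough.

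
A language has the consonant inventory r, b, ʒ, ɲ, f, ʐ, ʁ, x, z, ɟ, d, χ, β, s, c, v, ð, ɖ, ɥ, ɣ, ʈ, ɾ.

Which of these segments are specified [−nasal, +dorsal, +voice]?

ʁ, ɟ, ɥ, ɣ

Checking each segment against [−nasal], [+dorsal], [+voice]: /ʁ/ (voiced uvular fricative), /ɟ/ (voiced palatal stop), /ɥ/ (labial-palatal glide), /ɣ/ (voiced velar fricative) satisfy every feature; every other segment in the inventory fails at least one.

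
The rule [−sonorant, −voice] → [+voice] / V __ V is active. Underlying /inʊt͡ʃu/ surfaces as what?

[inʊd͡ʒu]

The only segment in the rule's environment that also matches [−sonorant, −voice] is /t͡ʃ/. Applying [+voice] turns the voiceless postalveolar affricate into /d͡ʒ/ (voiced postalveolar affricate), giving [inʊd͡ʒu].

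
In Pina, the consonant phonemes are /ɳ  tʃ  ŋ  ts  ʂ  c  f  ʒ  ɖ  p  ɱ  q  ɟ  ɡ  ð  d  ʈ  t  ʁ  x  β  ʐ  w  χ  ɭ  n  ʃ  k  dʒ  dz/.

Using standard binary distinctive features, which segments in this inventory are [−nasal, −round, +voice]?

ʒ, ɖ, ɟ, ɡ, ð, d, ʁ, β, ʐ, ɭ, dʒ, dz

Eliminate segments failing any feature: /ɳ, ŋ, ɱ, n/ are [+nasal]; /tʃ, ts, ʂ, c, f, p, q, ʈ, t, x, χ, ʃ, k/ are [−voice]; /w/ is [+round]. The remaining /ʒ, ɖ, ɟ, ɡ, ð, d, ʁ, β, ʐ, ɭ, dʒ, dz/ satisfy [−nasal], [−round], [+voice].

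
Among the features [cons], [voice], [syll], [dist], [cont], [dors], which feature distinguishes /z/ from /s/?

/z/ is the voiced alveolar fricative and /s/ is the voiceless alveolar fricative. Both are [+consonantal], [−syllabic], [−distributed], [+continuant], [−dorsal]. /z/ is [+voice] while /s/ is [−voice], so the distinguishing feature is [voice].

[voice]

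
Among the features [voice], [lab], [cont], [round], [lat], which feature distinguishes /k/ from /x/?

[continuant]

The two segments share [−voice], [−labial], [−round], [−lateral]. The only feature from the list on which they differ: /k/ is [−continuant] while /x/ is [+continuant].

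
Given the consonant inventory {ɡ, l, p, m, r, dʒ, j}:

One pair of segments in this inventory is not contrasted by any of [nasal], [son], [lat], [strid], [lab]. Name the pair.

/j/ (palatal glide) and /r/ (alveolar trill) are both [-nasal], [+sonorant], [-lateral], [-strident], [-labial], so none of the listed features separates them. (They do differ in [dorsal], which is not among the given features.) Every other pair in the inventory differs on at least one listed feature.

j, r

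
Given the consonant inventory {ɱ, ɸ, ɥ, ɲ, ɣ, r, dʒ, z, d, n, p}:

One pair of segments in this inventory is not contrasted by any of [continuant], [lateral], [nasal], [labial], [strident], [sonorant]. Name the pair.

ɲ, n

On the given features, /ɲ/ and /n/ have an identical profile: [-continuant], [-lateral], [+nasal], [-labial], [-strident], [+sonorant]. No other two segments in the inventory coincide on all 6 features. (They do differ in [dorsal], which is not among the given features.)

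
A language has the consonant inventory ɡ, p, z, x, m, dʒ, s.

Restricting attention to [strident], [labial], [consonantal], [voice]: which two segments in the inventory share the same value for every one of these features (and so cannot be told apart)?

On the given features, /z/ and /dʒ/ have an identical profile: [+strident], [−labial], [+consonantal], [+voice]. No other two segments in the inventory coincide on all 4 features. (They do differ in [continuant], [anterior] and [distributed], which are not among the given features.)

z, dʒ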